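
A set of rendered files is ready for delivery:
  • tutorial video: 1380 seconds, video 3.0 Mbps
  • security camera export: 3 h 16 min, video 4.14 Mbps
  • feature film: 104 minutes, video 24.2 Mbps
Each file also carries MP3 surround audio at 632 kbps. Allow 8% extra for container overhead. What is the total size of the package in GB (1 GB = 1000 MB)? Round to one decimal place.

29.2 GB

Audio: 632 kbps = 0.632 Mbps.
tutorial video: 3.632 Mbps × 1380 s × 1.08 = 5413.1 Mb
security camera export: 4.772 Mbps × 11760 s × 1.08 = 60608.2 Mb
feature film: 24.832 Mbps × 6240 s × 1.08 = 167347.8 Mb
Total: 233369.2 Mb = 29171.1 MB.
= 29.17 GB.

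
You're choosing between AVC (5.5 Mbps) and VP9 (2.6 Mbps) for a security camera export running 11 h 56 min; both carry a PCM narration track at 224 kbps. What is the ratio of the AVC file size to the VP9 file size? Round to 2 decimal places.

2.03

11 h 56 min = 716 min = 42960 s
Audio: 224 kbps = 0.224 Mbps.
AVC: 5.724 Mbps × 42960 s = 245903.0 Mb = 30.738 GB.
VP9: 2.824 Mbps × 42960 s = 121319.0 Mb = 15.165 GB.
Ratio: 30.738 / 15.165 = 2.027.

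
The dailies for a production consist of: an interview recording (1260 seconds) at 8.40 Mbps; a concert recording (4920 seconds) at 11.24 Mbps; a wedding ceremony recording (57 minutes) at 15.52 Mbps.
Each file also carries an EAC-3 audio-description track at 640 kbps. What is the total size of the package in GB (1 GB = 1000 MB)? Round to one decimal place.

Audio: 640 kbps = 0.640 Mbps.
interview recording: 9.040 Mbps × 1260 s = 11390.4 Mb
concert recording: 11.880 Mbps × 4920 s = 58449.6 Mb
wedding ceremony recording: 16.160 Mbps × 3420 s = 55267.2 Mb
Total: 125107.2 Mb = 15638.4 MB.
= 15.64 GB.

15.6 GB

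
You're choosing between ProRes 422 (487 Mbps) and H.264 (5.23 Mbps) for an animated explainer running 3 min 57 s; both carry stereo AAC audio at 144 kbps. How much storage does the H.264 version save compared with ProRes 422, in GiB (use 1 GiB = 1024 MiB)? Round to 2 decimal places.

13.29 GiB

3 min 57 s = 237 s
Audio: 144 kbps = 0.144 Mbps.
ProRes 422: 487.144 Mbps × 237 s = 115453.1 Mb = 13.441 GiB.
H.264: 5.374 Mbps × 237 s = 1273.6 Mb = 0.148 GiB.
Saving: 13.441 − 0.148 = 13.292 GiB.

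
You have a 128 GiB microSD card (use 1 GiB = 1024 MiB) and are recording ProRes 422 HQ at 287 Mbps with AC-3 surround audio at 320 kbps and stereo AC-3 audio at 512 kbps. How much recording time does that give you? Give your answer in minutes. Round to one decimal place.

Audio total: 320 + 512 = 832 kbps = 0.832 Mbps.
Total bitrate: 287 + 0.832 = 287.832 Mbps.
Capacity: 128 GiB = 1,099,512 Mb.
Recording time: 1,099,512 / 287.832 = 3,820 s ≈ 63.7 minutes.

63.7 minutes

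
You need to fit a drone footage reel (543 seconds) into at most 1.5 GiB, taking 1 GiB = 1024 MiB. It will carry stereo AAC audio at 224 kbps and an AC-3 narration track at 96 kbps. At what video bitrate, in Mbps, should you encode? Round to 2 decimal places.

23.41 Mbps

Budget: 1.5 GiB = 12884.9 Mb.
Total bitrate budget: 12884.9 Mb / 543 s = 23.729 Mbps.
Audio total: 224 + 96 = 320 kbps = 0.320 Mbps.
Video: 23.729 − 0.320 = 23.409 Mbps.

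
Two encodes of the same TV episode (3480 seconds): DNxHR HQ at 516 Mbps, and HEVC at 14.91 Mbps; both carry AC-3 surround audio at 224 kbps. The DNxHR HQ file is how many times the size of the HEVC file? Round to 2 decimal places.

Audio: 224 kbps = 0.224 Mbps.
DNxHR HQ: 516.224 Mbps × 3480 s = 1796459.5 Mb = 209.135 GiB.
HEVC: 15.134 Mbps × 3480 s = 52666.3 Mb = 6.131 GiB.
Ratio: 209.135 / 6.131 = 34.110.

34.11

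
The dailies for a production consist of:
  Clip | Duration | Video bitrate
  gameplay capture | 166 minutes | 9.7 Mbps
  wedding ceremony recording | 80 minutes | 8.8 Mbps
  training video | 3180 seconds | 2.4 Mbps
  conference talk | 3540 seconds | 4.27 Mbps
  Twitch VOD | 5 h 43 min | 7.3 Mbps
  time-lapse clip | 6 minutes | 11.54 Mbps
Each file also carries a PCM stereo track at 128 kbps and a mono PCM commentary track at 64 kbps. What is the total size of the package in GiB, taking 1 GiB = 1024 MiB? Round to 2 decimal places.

37.73 GiB

Audio total: 128 + 64 = 192 kbps = 0.192 Mbps.
gameplay capture: 9.892 Mbps × 9960 s = 98524.3 Mb
wedding ceremony recording: 8.992 Mbps × 4800 s = 43161.6 Mb
training video: 2.592 Mbps × 3180 s = 8242.6 Mb
conference talk: 4.462 Mbps × 3540 s = 15795.5 Mb
Twitch VOD: 7.492 Mbps × 20580 s = 154185.4 Mb
time-lapse clip: 11.732 Mbps × 360 s = 4223.5 Mb
Total: 324132.8 Mb = 40516.6 MB.
= 37.73 GiB.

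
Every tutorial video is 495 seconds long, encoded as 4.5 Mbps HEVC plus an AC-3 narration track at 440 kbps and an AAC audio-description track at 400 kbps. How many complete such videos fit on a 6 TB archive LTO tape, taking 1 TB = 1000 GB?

Audio total: 440 + 400 = 840 kbps = 0.840 Mbps.
Total bitrate: 5.340 Mbps.
Per item: 5.340 Mbps × 495 s = 2,643 Mb = 330.4 MB.
Capacity: 6 TB = 48,000,000 Mb; 18159.12 items → 18159 complete.

18159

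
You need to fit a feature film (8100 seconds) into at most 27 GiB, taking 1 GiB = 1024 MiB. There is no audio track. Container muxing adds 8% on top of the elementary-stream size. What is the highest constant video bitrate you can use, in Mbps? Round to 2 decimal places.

26.51 Mbps

Budget: 27 GiB = 231928.2 Mb.
Stream payload after overhead: 231928.2 / 1.08 = 214748.4 Mb.
Total bitrate budget: 214748.4 Mb / 8100 s = 26.512 Mbps.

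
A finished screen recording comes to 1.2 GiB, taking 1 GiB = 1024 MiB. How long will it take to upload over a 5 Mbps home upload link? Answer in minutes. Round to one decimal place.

File: 1.2 GiB = 10307.9 Mb.
At 5 Mbps: 10307.9 / 5 = 2061.6 s ≈ 34.4 minutes.

34.4 minutes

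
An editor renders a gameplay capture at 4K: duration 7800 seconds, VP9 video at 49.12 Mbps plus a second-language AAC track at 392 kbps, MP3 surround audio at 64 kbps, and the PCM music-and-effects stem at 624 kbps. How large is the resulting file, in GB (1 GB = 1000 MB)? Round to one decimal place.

48.9 GB

Audio total: 392 + 64 + 624 = 1080 kbps = 1.080 Mbps.
Total bitrate: 49.12 + 1.080 = 50.200 Mbps.
Stream data: 50.200 Mbps × 7800 s = 391560.0 Mb.
391,560 Mb ÷ 8 = 48,945 MB → 48.95 GB.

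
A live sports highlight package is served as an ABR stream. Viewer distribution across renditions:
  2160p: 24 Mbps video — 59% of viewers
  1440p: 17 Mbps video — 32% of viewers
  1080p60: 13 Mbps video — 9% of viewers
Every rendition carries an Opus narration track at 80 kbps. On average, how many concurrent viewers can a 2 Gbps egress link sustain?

Audio: 80 kbps = 0.080 Mbps.
Average per-viewer bitrate: 0.59×24.080 + 0.32×17.080 + 0.09×13.080 = 20.850 Mbps.
2 Gbps = 2,000 Mbps; 2,000 / 20.850 = 95.92 → 95.

95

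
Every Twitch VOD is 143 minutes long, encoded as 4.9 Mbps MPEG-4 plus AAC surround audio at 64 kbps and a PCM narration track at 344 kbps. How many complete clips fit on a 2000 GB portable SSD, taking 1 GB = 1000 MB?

143 min = 8580 s
Audio total: 64 + 344 = 408 kbps = 0.408 Mbps.
Total bitrate: 5.308 Mbps.
Per item: 5.308 Mbps × 8580 s = 45,543 Mb = 5,693 MB.
Capacity: 2000 GB = 16,000,000 Mb; 351.32 items → 351 complete.

351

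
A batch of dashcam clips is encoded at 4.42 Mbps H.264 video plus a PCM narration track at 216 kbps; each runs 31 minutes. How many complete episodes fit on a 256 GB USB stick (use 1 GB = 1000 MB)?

237

31 min = 1860 s
Audio: 216 kbps = 0.216 Mbps.
Total bitrate: 4.636 Mbps.
Per item: 4.636 Mbps × 1860 s = 8,623 Mb = 1,078 MB.
Capacity: 256 GB = 2,048,000 Mb; 237.51 items → 237 complete.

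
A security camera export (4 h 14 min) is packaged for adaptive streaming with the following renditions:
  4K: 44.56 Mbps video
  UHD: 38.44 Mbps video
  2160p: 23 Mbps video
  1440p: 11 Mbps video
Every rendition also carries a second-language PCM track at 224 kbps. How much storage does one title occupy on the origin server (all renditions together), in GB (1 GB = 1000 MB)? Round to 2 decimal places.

224.59 GB

4 h 14 min = 254 min = 15240 s
Audio: 224 kbps = 0.224 Mbps.
Sum of rendition bitrates: (44.56+0.224) + (38.44+0.224) + (23+0.224) + (11+0.224) = 117.896 Mbps.
× 15240 s = 1,796,735 Mb = 224,592 MB = 224.6 GB.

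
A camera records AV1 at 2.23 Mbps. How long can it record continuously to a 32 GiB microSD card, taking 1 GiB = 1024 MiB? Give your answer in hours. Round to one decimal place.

Capacity: 32 GiB = 274,878 Mb.
Recording time: 274,878 / 2.230 = 123,264 s ≈ 34.2 hours.

34.2 hours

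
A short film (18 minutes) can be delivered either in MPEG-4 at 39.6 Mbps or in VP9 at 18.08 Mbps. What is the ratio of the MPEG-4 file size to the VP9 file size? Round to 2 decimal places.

18 min = 1080 s
MPEG-4: 39.600 Mbps × 1080 s = 42768.0 Mb = 4.979 GiB.
VP9: 18.080 Mbps × 1080 s = 19526.4 Mb = 2.273 GiB.
Ratio: 4.979 / 2.273 = 2.190.

2.19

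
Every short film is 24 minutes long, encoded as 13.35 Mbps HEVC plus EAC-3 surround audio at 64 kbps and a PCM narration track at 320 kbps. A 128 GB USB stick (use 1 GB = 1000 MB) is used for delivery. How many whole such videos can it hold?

51

24 min = 1440 s
Audio total: 64 + 320 = 384 kbps = 0.384 Mbps.
Total bitrate: 13.734 Mbps.
Per item: 13.734 Mbps × 1440 s = 19,777 Mb = 2,472 MB.
Capacity: 128 GB = 1,024,000 Mb; 51.78 items → 51 complete.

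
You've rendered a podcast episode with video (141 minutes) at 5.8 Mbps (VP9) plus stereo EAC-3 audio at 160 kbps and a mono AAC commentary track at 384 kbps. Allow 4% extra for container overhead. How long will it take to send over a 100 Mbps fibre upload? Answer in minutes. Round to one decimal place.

9.3 minutes

141 min = 8460 s
Audio total: 160 + 384 = 544 kbps = 0.544 Mbps.
Total bitrate: 6.344 Mbps.
File: 6.344 Mbps × 8460 s = 53670.2 Mb.
With 4% container overhead: ×1.04. → 55817.0 Mb.
At 100 Mbps: 55817.0 / 100 = 558.2 s ≈ 9.3 minutes.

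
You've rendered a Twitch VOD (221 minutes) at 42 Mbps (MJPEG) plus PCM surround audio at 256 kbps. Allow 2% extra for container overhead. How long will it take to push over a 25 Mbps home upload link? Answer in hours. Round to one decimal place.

221 min = 13260 s
Audio: 256 kbps = 0.256 Mbps.
Total bitrate: 42.256 Mbps.
File: 42.256 Mbps × 13260 s = 560314.6 Mb.
With 2% container overhead: ×1.02. → 571520.9 Mb.
At 25 Mbps: 571520.9 / 25 = 22860.8 s ≈ 6.35 hours.

6.4 hours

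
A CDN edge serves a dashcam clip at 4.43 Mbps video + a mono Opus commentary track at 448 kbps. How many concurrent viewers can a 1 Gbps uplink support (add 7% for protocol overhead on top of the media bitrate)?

191

Audio: 448 kbps = 0.448 Mbps.
Per-viewer media rate: 4.878 Mbps.
On the wire with 7% overhead: 5.219 Mbps.
1 Gbps = 1,000 Mbps; 1,000 / 5.219 = 191.59 → 191 viewers.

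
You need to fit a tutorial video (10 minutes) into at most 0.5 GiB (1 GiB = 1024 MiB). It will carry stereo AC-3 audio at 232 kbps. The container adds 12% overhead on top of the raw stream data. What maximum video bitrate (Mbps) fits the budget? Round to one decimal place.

Budget: 0.5 GiB = 4295.0 Mb.
Stream payload after overhead: 4295.0 / 1.12 = 3834.8 Mb.
10 min = 600 s
Total bitrate budget: 3834.8 Mb / 600 s = 6.391 Mbps.
Audio: 232 kbps = 0.232 Mbps.
Video: 6.391 − 0.232 = 6.159 Mbps.

6.2 Mbps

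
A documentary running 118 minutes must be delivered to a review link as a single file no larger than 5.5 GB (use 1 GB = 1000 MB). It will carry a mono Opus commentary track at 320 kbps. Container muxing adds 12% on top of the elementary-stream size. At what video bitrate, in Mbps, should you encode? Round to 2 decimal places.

5.23 Mbps

Budget: 5.5 GB = 44000.0 Mb.
Stream payload after overhead: 44000.0 / 1.12 = 39285.7 Mb.
118 min = 7080 s
Total bitrate budget: 39285.7 Mb / 7080 s = 5.549 Mbps.
Audio: 320 kbps = 0.320 Mbps.
Video: 5.549 − 0.320 = 5.229 Mbps.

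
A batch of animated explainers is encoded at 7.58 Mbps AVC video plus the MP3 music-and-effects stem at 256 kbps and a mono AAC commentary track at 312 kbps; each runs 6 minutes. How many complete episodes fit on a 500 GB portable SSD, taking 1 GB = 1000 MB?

1363

6 min = 360 s
Audio total: 256 + 312 = 568 kbps = 0.568 Mbps.
Total bitrate: 8.148 Mbps.
Per item: 8.148 Mbps × 360 s = 2,933 Mb = 366.7 MB.
Capacity: 500 GB = 4,000,000 Mb; 1363.66 items → 1363 complete.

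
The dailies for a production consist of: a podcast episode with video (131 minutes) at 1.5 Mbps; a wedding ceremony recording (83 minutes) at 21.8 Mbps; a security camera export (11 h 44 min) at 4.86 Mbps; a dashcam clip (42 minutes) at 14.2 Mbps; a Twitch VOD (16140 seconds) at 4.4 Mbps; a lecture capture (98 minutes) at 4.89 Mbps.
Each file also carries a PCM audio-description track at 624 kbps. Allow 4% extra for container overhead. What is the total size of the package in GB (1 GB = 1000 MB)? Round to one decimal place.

Audio: 624 kbps = 0.624 Mbps.
podcast episode with video: 2.124 Mbps × 7860 s × 1.04 = 17362.4 Mb
wedding ceremony recording: 22.424 Mbps × 4980 s × 1.04 = 116138.4 Mb
security camera export: 5.484 Mbps × 42240 s × 1.04 = 240909.9 Mb
dashcam clip: 14.824 Mbps × 2520 s × 1.04 = 38850.7 Mb
Twitch VOD: 5.024 Mbps × 16140 s × 1.04 = 84330.9 Mb
lecture capture: 5.514 Mbps × 5880 s × 1.04 = 33719.2 Mb
Total: 531311.5 Mb = 66413.9 MB.
= 66.41 GB.

66.4 GB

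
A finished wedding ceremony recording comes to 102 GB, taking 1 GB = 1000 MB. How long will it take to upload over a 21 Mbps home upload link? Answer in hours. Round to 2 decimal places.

10.79 hours

File: 102 GB = 816000.0 Mb.
At 21 Mbps: 816000.0 / 21 = 38857.1 s ≈ 10.8 hours.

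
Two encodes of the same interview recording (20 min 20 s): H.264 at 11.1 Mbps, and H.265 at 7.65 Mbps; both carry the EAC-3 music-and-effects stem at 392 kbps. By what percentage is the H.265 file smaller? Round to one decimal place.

30.0%

20 min 20 s = 1220 s
Audio: 392 kbps = 0.392 Mbps.
H.264: 11.492 Mbps × 1220 s = 14020.2 Mb = 1.632 GiB.
H.265: 8.042 Mbps × 1220 s = 9811.2 Mb = 1.142 GiB.
Reduction: (1 − 1.142/1.632) × 100 = 30.02%.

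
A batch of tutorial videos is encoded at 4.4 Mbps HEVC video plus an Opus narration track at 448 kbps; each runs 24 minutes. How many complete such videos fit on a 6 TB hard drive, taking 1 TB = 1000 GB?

6875

24 min = 1440 s
Audio: 448 kbps = 0.448 Mbps.
Total bitrate: 4.848 Mbps.
Per item: 4.848 Mbps × 1440 s = 6,981 Mb = 872.6 MB.
Capacity: 6 TB = 48,000,000 Mb; 6875.69 items → 6875 complete.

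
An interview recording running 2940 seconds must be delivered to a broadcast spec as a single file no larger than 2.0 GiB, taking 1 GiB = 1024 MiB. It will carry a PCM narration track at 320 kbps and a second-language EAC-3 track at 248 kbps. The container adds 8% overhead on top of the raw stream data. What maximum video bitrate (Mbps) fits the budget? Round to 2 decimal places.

Budget: 2.0 GiB = 17179.9 Mb.
Stream payload after overhead: 17179.9 / 1.08 = 15907.3 Mb.
Total bitrate budget: 15907.3 Mb / 2940 s = 5.411 Mbps.
Audio total: 320 + 248 = 568 kbps = 0.568 Mbps.
Video: 5.411 − 0.568 = 4.843 Mbps.

4.84 Mbps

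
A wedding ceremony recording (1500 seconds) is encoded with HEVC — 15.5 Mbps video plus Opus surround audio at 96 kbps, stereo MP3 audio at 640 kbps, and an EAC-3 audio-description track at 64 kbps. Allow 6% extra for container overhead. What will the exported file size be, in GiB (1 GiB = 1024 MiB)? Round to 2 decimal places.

Audio total: 96 + 640 + 64 = 800 kbps = 0.800 Mbps.
Total bitrate: 15.5 + 0.800 = 16.300 Mbps.
Stream data: 16.300 Mbps × 1500 s = 24450.0 Mb.
With 6% container overhead: ×1.06.
25,917 Mb = 3,239,625,000 bytes ÷ 1,073,741,824 = 3.017 GiB.

3.02 GiB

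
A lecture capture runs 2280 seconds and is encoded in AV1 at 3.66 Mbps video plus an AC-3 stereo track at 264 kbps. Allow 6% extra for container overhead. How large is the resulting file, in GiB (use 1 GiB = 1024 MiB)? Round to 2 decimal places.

Audio: 264 kbps = 0.264 Mbps.
Total bitrate: 3.66 + 0.264 = 3.924 Mbps.
Stream data: 3.924 Mbps × 2280 s = 8946.7 Mb.
With 6% container overhead: ×1.06.
9,484 Mb = 1,185,440,400 bytes ÷ 1,073,741,824 = 1.104 GiB.

1.10 GiB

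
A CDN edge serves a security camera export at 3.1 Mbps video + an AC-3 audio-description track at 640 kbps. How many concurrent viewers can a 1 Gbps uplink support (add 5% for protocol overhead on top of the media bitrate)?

Audio: 640 kbps = 0.640 Mbps.
Per-viewer media rate: 3.740 Mbps.
On the wire with 5% overhead: 3.927 Mbps.
1 Gbps = 1,000 Mbps; 1,000 / 3.927 = 254.65 → 254 viewers.

254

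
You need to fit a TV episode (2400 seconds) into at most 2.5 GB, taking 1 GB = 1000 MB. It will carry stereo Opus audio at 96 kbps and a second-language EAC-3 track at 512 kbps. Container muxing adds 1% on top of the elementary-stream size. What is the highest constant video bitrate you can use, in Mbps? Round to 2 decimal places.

7.64 Mbps

Budget: 2.5 GB = 20000.0 Mb.
Stream payload after overhead: 20000.0 / 1.01 = 19802.0 Mb.
Total bitrate budget: 19802.0 Mb / 2400 s = 8.251 Mbps.
Audio total: 96 + 512 = 608 kbps = 0.608 Mbps.
Video: 8.251 − 0.608 = 7.643 Mbps.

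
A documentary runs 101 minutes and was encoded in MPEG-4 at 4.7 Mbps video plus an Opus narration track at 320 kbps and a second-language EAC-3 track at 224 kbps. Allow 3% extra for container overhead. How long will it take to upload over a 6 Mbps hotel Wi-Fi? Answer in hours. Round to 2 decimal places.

101 min = 6060 s
Audio total: 320 + 224 = 544 kbps = 0.544 Mbps.
Total bitrate: 5.244 Mbps.
File: 5.244 Mbps × 6060 s = 31778.6 Mb.
With 3% container overhead: ×1.03. → 32732.0 Mb.
At 6 Mbps: 32732.0 / 6 = 5455.3 s ≈ 1.52 hours.

1.52 hours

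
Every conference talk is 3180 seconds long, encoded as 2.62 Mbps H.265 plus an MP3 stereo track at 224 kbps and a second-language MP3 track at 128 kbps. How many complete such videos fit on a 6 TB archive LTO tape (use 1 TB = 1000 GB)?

Audio total: 224 + 128 = 352 kbps = 0.352 Mbps.
Total bitrate: 2.972 Mbps.
Per item: 2.972 Mbps × 3180 s = 9,451 Mb = 1,181 MB.
Capacity: 6 TB = 48,000,000 Mb; 5078.85 items → 5078 complete.

5078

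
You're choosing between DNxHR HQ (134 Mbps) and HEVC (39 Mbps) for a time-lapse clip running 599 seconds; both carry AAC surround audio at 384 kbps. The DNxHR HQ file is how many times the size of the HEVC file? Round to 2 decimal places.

3.41

Audio: 384 kbps = 0.384 Mbps.
DNxHR HQ: 134.384 Mbps × 599 s = 80496.0 Mb = 10.062 GB.
HEVC: 39.384 Mbps × 599 s = 23591.0 Mb = 2.949 GB.
Ratio: 10.062 / 2.949 = 3.412.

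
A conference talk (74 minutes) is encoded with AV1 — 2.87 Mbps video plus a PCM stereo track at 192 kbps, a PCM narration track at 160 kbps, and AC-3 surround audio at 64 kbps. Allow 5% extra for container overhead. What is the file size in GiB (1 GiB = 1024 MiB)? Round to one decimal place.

1.8 GiB

74 min = 4440 s
Audio total: 192 + 160 + 64 = 416 kbps = 0.416 Mbps.
Total bitrate: 2.87 + 0.416 = 3.286 Mbps.
Stream data: 3.286 Mbps × 4440 s = 14589.8 Mb.
With 5% container overhead: ×1.05.
15,319 Mb = 1,914,916,500 bytes ÷ 1,073,741,824 = 1.783 GiB.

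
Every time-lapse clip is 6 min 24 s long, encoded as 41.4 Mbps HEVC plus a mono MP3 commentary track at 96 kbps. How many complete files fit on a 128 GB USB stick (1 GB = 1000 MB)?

6 min 24 s = 384 s
Audio: 96 kbps = 0.096 Mbps.
Total bitrate: 41.496 Mbps.
Per item: 41.496 Mbps × 384 s = 15,934 Mb = 1,992 MB.
Capacity: 128 GB = 1,024,000 Mb; 64.26 items → 64 complete.

64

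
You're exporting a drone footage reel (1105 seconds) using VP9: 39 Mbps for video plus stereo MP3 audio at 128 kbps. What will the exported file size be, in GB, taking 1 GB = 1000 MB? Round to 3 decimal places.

5.405 GB

Audio: 128 kbps = 0.128 Mbps.
Total bitrate: 39 + 0.128 = 39.128 Mbps.
Stream data: 39.128 Mbps × 1105 s = 43236.4 Mb.
43,236 Mb ÷ 8 = 5,405 MB → 5.405 GB.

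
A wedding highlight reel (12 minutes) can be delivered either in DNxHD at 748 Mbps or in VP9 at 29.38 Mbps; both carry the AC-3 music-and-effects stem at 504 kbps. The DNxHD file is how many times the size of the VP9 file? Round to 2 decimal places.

25.05

12 min = 720 s
Audio: 504 kbps = 0.504 Mbps.
DNxHD: 748.504 Mbps × 720 s = 538922.9 Mb = 67.365 GB.
VP9: 29.884 Mbps × 720 s = 21516.5 Mb = 2.690 GB.
Ratio: 67.365 / 2.690 = 25.047.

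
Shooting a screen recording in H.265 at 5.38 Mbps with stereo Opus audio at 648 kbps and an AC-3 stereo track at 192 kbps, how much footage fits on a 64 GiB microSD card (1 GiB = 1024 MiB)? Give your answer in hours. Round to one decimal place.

Audio total: 648 + 192 = 840 kbps = 0.840 Mbps.
Total bitrate: 5.38 + 0.840 = 6.220 Mbps.
Capacity: 64 GiB = 549,756 Mb.
Recording time: 549,756 / 6.220 = 88,385 s ≈ 24.6 hours.

24.6 hours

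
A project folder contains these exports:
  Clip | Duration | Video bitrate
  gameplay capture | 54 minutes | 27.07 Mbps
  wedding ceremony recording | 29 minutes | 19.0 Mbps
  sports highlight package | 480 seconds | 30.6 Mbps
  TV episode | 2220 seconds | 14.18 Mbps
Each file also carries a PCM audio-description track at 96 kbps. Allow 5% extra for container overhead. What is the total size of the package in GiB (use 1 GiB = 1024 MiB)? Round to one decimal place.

Audio: 96 kbps = 0.096 Mbps.
gameplay capture: 27.166 Mbps × 3240 s × 1.05 = 92418.7 Mb
wedding ceremony recording: 19.096 Mbps × 1740 s × 1.05 = 34888.4 Mb
sports highlight package: 30.696 Mbps × 480 s × 1.05 = 15470.8 Mb
TV episode: 14.276 Mbps × 2220 s × 1.05 = 33277.4 Mb
Total: 176055.3 Mb = 22006.9 MB.
= 20.50 GiB.

20.5 GiB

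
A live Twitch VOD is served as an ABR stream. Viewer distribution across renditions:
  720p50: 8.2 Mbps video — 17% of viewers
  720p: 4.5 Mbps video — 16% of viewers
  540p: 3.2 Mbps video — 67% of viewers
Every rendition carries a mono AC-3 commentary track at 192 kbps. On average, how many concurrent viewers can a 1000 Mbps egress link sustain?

224

Audio: 192 kbps = 0.192 Mbps.
Average per-viewer bitrate: 0.17×8.392 + 0.16×4.692 + 0.67×3.392 = 4.450 Mbps.
1000 Mbps = 1,000 Mbps; 1,000 / 4.450 = 224.72 → 224.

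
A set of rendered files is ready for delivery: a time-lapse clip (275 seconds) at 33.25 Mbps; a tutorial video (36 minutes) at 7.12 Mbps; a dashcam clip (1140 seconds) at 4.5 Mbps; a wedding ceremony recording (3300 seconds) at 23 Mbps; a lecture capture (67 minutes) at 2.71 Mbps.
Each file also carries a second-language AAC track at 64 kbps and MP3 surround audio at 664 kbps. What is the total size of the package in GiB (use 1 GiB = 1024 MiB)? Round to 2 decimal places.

14.48 GiB

Audio total: 64 + 664 = 728 kbps = 0.728 Mbps.
time-lapse clip: 33.978 Mbps × 275 s = 9344.0 Mb
tutorial video: 7.848 Mbps × 2160 s = 16951.7 Mb
dashcam clip: 5.228 Mbps × 1140 s = 5959.9 Mb
wedding ceremony recording: 23.728 Mbps × 3300 s = 78302.4 Mb
lecture capture: 3.438 Mbps × 4020 s = 13820.8 Mb
Total: 124378.7 Mb = 15547.3 MB.
= 14.48 GiB.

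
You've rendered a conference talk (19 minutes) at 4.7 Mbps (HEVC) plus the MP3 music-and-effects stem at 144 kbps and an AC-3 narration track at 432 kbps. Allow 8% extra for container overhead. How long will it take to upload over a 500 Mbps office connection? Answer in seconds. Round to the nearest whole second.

13 seconds

19 min = 1140 s
Audio total: 144 + 432 = 576 kbps = 0.576 Mbps.
Total bitrate: 5.276 Mbps.
File: 5.276 Mbps × 1140 s = 6014.6 Mb.
With 8% container overhead: ×1.08. → 6495.8 Mb.
At 500 Mbps: 6495.8 / 500 = 13.0 s ≈ 13 seconds.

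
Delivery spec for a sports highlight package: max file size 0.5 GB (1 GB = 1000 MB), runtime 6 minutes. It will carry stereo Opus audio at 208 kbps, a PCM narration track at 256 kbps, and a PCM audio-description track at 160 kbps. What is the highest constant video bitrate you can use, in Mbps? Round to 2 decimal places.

Budget: 0.5 GB = 4000.0 Mb.
6 min = 360 s
Total bitrate budget: 4000.0 Mb / 360 s = 11.111 Mbps.
Audio total: 208 + 256 + 160 = 624 kbps = 0.624 Mbps.
Video: 11.111 − 0.624 = 10.487 Mbps.

10.49 Mbps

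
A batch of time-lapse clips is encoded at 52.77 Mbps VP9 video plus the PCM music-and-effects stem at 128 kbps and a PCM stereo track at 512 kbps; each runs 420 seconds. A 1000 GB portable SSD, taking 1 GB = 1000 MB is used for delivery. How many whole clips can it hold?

356

Audio total: 128 + 512 = 640 kbps = 0.640 Mbps.
Total bitrate: 53.410 Mbps.
Per item: 53.410 Mbps × 420 s = 22,432 Mb = 2,804 MB.
Capacity: 1000 GB = 8,000,000 Mb; 356.63 items → 356 complete.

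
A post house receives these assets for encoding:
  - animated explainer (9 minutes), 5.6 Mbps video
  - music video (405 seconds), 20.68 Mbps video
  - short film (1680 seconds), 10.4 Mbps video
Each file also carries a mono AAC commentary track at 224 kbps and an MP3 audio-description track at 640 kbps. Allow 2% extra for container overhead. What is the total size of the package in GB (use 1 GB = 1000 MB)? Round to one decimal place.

Audio total: 224 + 640 = 864 kbps = 0.864 Mbps.
animated explainer: 6.464 Mbps × 540 s × 1.02 = 3560.4 Mb
music video: 21.544 Mbps × 405 s × 1.02 = 8899.8 Mb
short film: 11.264 Mbps × 1680 s × 1.02 = 19302.0 Mb
Total: 31762.2 Mb = 3970.3 MB.
= 3.970 GB.

4.0 GB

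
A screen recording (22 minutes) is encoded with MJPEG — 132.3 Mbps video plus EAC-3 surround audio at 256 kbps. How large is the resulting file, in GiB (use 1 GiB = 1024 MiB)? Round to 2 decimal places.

22 min = 1320 s
Audio: 256 kbps = 0.256 Mbps.
Total bitrate: 132.3 + 0.256 = 132.556 Mbps.
Stream data: 132.556 Mbps × 1320 s = 174973.9 Mb.
174,974 Mb = 21,871,740,000 bytes ÷ 1,073,741,824 = 20.37 GiB.

20.37 GiB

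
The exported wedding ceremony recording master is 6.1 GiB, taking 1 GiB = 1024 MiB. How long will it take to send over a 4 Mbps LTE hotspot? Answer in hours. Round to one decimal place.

File: 6.1 GiB = 52398.6 Mb.
At 4 Mbps: 52398.6 / 4 = 13099.7 s ≈ 3.64 hours.

3.6 hours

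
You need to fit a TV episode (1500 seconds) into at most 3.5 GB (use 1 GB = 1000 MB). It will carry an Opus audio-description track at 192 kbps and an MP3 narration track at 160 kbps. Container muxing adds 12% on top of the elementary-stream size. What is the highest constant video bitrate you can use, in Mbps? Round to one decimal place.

16.3 Mbps

Budget: 3.5 GB = 28000.0 Mb.
Stream payload after overhead: 28000.0 / 1.12 = 25000.0 Mb.
Total bitrate budget: 25000.0 Mb / 1500 s = 16.667 Mbps.
Audio total: 192 + 160 = 352 kbps = 0.352 Mbps.
Video: 16.667 − 0.352 = 16.315 Mbps.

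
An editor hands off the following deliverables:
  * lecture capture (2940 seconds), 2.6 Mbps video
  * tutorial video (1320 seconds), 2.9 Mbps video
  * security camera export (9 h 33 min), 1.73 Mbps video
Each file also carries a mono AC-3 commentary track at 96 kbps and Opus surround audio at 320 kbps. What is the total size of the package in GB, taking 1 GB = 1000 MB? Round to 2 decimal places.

Audio total: 96 + 320 = 416 kbps = 0.416 Mbps.
lecture capture: 3.016 Mbps × 2940 s = 8867.0 Mb
tutorial video: 3.316 Mbps × 1320 s = 4377.1 Mb
security camera export: 2.146 Mbps × 34380 s = 73779.5 Mb
Total: 87023.6 Mb = 10878.0 MB.
= 10.88 GB.

10.88 GB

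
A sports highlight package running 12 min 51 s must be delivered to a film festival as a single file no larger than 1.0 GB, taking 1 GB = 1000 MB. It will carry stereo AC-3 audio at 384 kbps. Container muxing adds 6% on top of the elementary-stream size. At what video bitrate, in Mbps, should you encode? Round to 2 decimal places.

9.40 Mbps

Budget: 1.0 GB = 8000.0 Mb.
Stream payload after overhead: 8000.0 / 1.06 = 7547.2 Mb.
12 min 51 s = 771 s
Total bitrate budget: 7547.2 Mb / 771 s = 9.789 Mbps.
Audio: 384 kbps = 0.384 Mbps.
Video: 9.789 − 0.384 = 9.405 Mbps.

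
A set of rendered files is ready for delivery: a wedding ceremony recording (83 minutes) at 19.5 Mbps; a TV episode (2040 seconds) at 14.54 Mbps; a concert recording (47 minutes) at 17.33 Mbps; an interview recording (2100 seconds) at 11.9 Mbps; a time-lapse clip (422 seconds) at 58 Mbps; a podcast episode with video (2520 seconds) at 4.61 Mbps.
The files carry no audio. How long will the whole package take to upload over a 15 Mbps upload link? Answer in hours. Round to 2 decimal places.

wedding ceremony recording: 19.500 Mbps × 4980 s = 97110.0 Mb
TV episode: 14.540 Mbps × 2040 s = 29661.6 Mb
concert recording: 17.330 Mbps × 2820 s = 48870.6 Mb
interview recording: 11.900 Mbps × 2100 s = 24990.0 Mb
time-lapse clip: 58.000 Mbps × 422 s = 24476.0 Mb
podcast episode with video: 4.610 Mbps × 2520 s = 11617.2 Mb
Total: 236725.4 Mb = 29590.7 MB.
At 15 Mbps: 236725.4 / 15 = 15782 s ≈ 4.38 hours.

4.38 hours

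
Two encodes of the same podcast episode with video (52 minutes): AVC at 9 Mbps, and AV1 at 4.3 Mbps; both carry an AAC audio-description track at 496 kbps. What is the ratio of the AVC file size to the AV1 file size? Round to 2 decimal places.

52 min = 3120 s
Audio: 496 kbps = 0.496 Mbps.
AVC: 9.496 Mbps × 3120 s = 29627.5 Mb = 3.703 GB.
AV1: 4.796 Mbps × 3120 s = 14963.5 Mb = 1.870 GB.
Ratio: 3.703 / 1.870 = 1.980.

1.98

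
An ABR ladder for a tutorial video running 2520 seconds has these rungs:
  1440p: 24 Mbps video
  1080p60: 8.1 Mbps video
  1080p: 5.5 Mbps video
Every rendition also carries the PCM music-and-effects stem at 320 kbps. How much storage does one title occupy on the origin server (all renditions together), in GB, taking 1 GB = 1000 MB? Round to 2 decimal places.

12.15 GB

Audio: 320 kbps = 0.320 Mbps.
Sum of rendition bitrates: (24+0.320) + (8.1+0.320) + (5.5+0.320) = 38.560 Mbps.
× 2520 s = 97,171 Mb = 12,146 MB = 12.15 GB.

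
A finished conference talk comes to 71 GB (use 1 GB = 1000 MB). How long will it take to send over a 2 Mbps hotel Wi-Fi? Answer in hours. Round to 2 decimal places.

File: 71 GB = 568000.0 Mb.
At 2 Mbps: 568000.0 / 2 = 284000.0 s ≈ 78.9 hours.

78.89 hours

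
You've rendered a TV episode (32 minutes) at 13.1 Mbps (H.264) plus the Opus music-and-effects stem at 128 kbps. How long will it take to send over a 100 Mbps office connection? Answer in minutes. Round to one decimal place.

4.2 minutes

32 min = 1920 s
Audio: 128 kbps = 0.128 Mbps.
Total bitrate: 13.228 Mbps.
File: 13.228 Mbps × 1920 s = 25397.8 Mb.
At 100 Mbps: 25397.8 / 100 = 254.0 s ≈ 4.23 minutes.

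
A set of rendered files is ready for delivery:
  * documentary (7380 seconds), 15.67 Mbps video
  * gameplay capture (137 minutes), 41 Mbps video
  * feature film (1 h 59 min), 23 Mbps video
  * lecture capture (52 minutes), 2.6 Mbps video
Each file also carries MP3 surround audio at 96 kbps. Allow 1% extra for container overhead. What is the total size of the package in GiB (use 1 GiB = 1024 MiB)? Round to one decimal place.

Audio: 96 kbps = 0.096 Mbps.
documentary: 15.766 Mbps × 7380 s × 1.01 = 117516.6 Mb
gameplay capture: 41.096 Mbps × 8220 s × 1.01 = 341187.2 Mb
feature film: 23.096 Mbps × 7140 s × 1.01 = 166554.5 Mb
lecture capture: 2.696 Mbps × 3120 s × 1.01 = 8495.6 Mb
Total: 633754.0 Mb = 79219.2 MB.
= 73.78 GiB.

73.8 GiB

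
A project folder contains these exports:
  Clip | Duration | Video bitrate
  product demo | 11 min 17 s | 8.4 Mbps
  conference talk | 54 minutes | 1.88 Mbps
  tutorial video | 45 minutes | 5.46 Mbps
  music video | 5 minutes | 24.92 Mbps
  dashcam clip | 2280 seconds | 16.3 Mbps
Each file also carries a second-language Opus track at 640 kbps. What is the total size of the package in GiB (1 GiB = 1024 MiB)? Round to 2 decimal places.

Audio: 640 kbps = 0.640 Mbps.
product demo: 9.040 Mbps × 677 s = 6120.1 Mb
conference talk: 2.520 Mbps × 3240 s = 8164.8 Mb
tutorial video: 6.100 Mbps × 2700 s = 16470.0 Mb
music video: 25.560 Mbps × 300 s = 7668.0 Mb
dashcam clip: 16.940 Mbps × 2280 s = 38623.2 Mb
Total: 77046.1 Mb = 9630.8 MB.
= 8.969 GiB.

8.97 GiB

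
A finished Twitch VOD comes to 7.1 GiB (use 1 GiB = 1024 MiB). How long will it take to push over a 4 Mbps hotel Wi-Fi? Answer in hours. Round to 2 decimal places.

4.24 hours

File: 7.1 GiB = 60988.5 Mb.
At 4 Mbps: 60988.5 / 4 = 15247.1 s ≈ 4.24 hours.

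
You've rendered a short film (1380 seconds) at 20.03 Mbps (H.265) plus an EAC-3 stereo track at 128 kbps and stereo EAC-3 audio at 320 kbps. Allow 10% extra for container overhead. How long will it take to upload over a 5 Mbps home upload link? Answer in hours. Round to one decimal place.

1.7 hours

Audio total: 128 + 320 = 448 kbps = 0.448 Mbps.
Total bitrate: 20.478 Mbps.
File: 20.478 Mbps × 1380 s = 28259.6 Mb.
With 10% container overhead: ×1.10. → 31085.6 Mb.
At 5 Mbps: 31085.6 / 5 = 6217.1 s ≈ 1.73 hours.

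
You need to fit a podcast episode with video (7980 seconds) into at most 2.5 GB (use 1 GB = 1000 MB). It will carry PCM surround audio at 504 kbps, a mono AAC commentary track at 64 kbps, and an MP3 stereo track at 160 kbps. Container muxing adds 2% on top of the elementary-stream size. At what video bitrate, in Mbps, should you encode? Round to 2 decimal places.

Budget: 2.5 GB = 20000.0 Mb.
Stream payload after overhead: 20000.0 / 1.02 = 19607.8 Mb.
Total bitrate budget: 19607.8 Mb / 7980 s = 2.457 Mbps.
Audio total: 504 + 64 + 160 = 728 kbps = 0.728 Mbps.
Video: 2.457 − 0.728 = 1.729 Mbps.

1.73 Mbps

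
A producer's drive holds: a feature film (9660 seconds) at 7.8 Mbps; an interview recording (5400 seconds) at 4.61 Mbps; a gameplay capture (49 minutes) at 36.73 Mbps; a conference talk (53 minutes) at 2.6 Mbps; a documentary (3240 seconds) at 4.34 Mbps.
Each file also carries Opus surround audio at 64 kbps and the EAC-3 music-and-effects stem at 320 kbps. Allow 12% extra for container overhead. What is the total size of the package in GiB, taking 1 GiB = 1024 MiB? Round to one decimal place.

31.3 GiB

Audio total: 64 + 320 = 384 kbps = 0.384 Mbps.
feature film: 8.184 Mbps × 9660 s × 1.12 = 88544.3 Mb
interview recording: 4.994 Mbps × 5400 s × 1.12 = 30203.7 Mb
gameplay capture: 37.114 Mbps × 2940 s × 1.12 = 122209.0 Mb
conference talk: 2.984 Mbps × 3180 s × 1.12 = 10627.8 Mb
documentary: 4.724 Mbps × 3240 s × 1.12 = 17142.5 Mb
Total: 268727.3 Mb = 33590.9 MB.
= 31.28 GiB.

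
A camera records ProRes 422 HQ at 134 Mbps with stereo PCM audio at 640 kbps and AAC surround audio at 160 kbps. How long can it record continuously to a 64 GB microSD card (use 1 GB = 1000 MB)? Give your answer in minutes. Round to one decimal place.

63.3 minutes

Audio total: 640 + 160 = 800 kbps = 0.800 Mbps.
Total bitrate: 134 + 0.800 = 134.800 Mbps.
Capacity: 64 GB = 512,000 Mb.
Recording time: 512,000 / 134.800 = 3,798 s ≈ 63.3 minutes.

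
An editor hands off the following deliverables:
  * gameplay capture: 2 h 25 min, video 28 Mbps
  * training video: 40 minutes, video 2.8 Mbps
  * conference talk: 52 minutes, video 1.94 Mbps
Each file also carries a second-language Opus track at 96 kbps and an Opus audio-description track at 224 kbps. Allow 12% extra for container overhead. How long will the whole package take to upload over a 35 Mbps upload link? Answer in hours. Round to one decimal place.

Audio total: 96 + 224 = 320 kbps = 0.320 Mbps.
gameplay capture: 28.320 Mbps × 8700 s × 1.12 = 275950.1 Mb
training video: 3.120 Mbps × 2400 s × 1.12 = 8386.6 Mb
conference talk: 2.260 Mbps × 3120 s × 1.12 = 7897.3 Mb
Total: 292234.0 Mb = 36529.2 MB.
At 35 Mbps: 292234.0 / 35 = 8350 s ≈ 2.32 hours.

2.3 hours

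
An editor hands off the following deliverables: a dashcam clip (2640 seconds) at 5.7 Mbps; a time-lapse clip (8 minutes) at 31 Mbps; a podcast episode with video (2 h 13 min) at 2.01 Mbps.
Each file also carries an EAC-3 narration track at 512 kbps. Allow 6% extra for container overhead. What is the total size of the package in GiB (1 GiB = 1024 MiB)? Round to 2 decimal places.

Audio: 512 kbps = 0.512 Mbps.
dashcam clip: 6.212 Mbps × 2640 s × 1.06 = 17383.7 Mb
time-lapse clip: 31.512 Mbps × 480 s × 1.06 = 16033.3 Mb
podcast episode with video: 2.522 Mbps × 7980 s × 1.06 = 21333.1 Mb
Total: 54750.1 Mb = 6843.8 MB.
= 6.374 GiB.

6.37 GiB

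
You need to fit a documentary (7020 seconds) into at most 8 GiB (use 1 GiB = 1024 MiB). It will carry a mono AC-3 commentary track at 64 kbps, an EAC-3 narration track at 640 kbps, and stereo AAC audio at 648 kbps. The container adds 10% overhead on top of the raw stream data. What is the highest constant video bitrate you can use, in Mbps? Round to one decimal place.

Budget: 8 GiB = 68719.5 Mb.
Stream payload after overhead: 68719.5 / 1.10 = 62472.3 Mb.
Total bitrate budget: 62472.3 Mb / 7020 s = 8.899 Mbps.
Audio total: 64 + 640 + 648 = 1352 kbps = 1.352 Mbps.
Video: 8.899 − 1.352 = 7.547 Mbps.

7.5 Mbps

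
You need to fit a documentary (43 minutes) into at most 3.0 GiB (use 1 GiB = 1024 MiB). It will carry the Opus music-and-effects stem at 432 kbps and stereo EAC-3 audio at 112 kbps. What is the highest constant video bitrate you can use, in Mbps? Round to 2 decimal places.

Budget: 3.0 GiB = 25769.8 Mb.
43 min = 2580 s
Total bitrate budget: 25769.8 Mb / 2580 s = 9.988 Mbps.
Audio total: 432 + 112 = 544 kbps = 0.544 Mbps.
Video: 9.988 − 0.544 = 9.444 Mbps.

9.44 Mbps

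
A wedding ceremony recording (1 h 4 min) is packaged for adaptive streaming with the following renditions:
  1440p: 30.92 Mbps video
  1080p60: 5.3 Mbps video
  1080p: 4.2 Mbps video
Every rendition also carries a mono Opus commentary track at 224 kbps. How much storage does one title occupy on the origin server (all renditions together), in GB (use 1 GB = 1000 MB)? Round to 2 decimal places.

1 h 4 min = 64 min = 3840 s
Audio: 224 kbps = 0.224 Mbps.
Sum of rendition bitrates: (30.92+0.224) + (5.3+0.224) + (4.2+0.224) = 41.092 Mbps.
× 3840 s = 157,793 Mb = 19,724 MB = 19.72 GB.

19.72 GB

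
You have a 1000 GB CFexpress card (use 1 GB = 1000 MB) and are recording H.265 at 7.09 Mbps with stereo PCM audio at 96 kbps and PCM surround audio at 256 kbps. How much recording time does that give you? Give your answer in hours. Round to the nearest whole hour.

299 hours

Audio total: 96 + 256 = 352 kbps = 0.352 Mbps.
Total bitrate: 7.09 + 0.352 = 7.442 Mbps.
Capacity: 1000 GB = 8,000,000 Mb.
Recording time: 8,000,000 / 7.442 = 1,074,980 s ≈ 299 hours.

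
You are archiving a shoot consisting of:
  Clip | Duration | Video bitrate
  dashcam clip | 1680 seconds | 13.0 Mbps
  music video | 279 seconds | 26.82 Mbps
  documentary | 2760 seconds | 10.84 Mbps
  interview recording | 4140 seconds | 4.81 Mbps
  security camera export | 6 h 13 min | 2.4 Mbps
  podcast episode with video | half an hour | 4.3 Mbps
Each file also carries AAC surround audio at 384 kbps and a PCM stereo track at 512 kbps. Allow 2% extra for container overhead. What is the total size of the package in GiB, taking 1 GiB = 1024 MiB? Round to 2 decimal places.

20.21 GiB

Audio total: 384 + 512 = 896 kbps = 0.896 Mbps.
dashcam clip: 13.896 Mbps × 1680 s × 1.02 = 23812.2 Mb
music video: 27.716 Mbps × 279 s × 1.02 = 7887.4 Mb
documentary: 11.736 Mbps × 2760 s × 1.02 = 33039.2 Mb
interview recording: 5.706 Mbps × 4140 s × 1.02 = 24095.3 Mb
security camera export: 3.296 Mbps × 22380 s × 1.02 = 75239.8 Mb
podcast episode with video: 5.196 Mbps × 1800 s × 1.02 = 9539.9 Mb
Total: 173613.7 Mb = 21701.7 MB.
= 20.21 GiB.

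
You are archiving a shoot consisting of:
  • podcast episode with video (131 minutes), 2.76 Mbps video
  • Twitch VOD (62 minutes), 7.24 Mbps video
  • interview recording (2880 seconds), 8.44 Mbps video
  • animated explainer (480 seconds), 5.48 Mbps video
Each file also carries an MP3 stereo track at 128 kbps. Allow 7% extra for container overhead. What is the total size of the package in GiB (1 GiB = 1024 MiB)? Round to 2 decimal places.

Audio: 128 kbps = 0.128 Mbps.
podcast episode with video: 2.888 Mbps × 7860 s × 1.07 = 24288.7 Mb
Twitch VOD: 7.368 Mbps × 3720 s × 1.07 = 29327.6 Mb
interview recording: 8.568 Mbps × 2880 s × 1.07 = 26403.1 Mb
animated explainer: 5.608 Mbps × 480 s × 1.07 = 2880.3 Mb
Total: 82899.7 Mb = 10362.5 MB.
= 9.651 GiB.

9.65 GiB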